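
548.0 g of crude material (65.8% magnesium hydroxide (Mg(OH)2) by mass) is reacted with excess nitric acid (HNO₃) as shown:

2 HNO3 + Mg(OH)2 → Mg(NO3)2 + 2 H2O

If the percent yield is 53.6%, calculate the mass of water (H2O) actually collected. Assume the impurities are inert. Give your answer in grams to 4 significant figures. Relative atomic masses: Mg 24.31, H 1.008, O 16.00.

119.4 g

Pure Mg(OH)2 available = 548.0 g × 0.658 = 360.58 g.
M(Mg(OH)2) = 24.31 + 2(16.00) + 2(1.008) = 58.326 g/mol.
M(H2O) = 2(1.008) + 16.00 = 18.016 g/mol.
n(Mg(OH)2) = 360.58 g / 58.326 g/mol = 6.1822 mol.
From the equation the Mg(OH)2:H2O mole ratio is 1:2, so n(H2O) = 6.1822 × 2/1 = 12.364 mol.
Mass of H2O = 12.364 mol × 18.016 g/mol = 222.76 g.
Actual mass collected = 222.76 g × 0.536 = 119.40 g.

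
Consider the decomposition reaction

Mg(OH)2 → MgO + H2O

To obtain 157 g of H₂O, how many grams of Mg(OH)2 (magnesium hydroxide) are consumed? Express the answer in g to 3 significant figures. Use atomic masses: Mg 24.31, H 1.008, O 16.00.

M(H2O) = 2(1.008) + 16.00 = 18.016 g/mol.
M(Mg(OH)2) = 24.31 + 2(16.00) + 2(1.008) = 58.326 g/mol.
n(H2O) = 157.0 g / 18.016 g/mol = 8.714 mol.
From the equation the H2O:Mg(OH)2 mole ratio is 1:1, so n(Mg(OH)2) = 8.714 × 1/1 = 8.714 mol.
Mass of Mg(OH)2 = 8.714 mol × 58.326 g/mol = 508.3 g.

508 g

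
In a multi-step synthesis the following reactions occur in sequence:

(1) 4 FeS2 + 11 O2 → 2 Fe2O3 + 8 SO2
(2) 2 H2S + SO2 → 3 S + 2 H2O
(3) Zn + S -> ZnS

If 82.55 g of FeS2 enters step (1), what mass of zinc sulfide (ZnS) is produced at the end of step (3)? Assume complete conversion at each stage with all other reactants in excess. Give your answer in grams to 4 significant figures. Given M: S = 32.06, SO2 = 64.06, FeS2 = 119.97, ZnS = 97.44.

n(FeS2) = 82.55 / 119.97 = 0.68809 mol.
Reaction (1): FeS2→SO2 ratio 4:8 ⇒ n(SO2) = 1.3762 mol.
Reaction (2): SO2→S ratio 1:3 ⇒ n(S) = 4.1285 mol.
Reaction (3): S→ZnS ratio 1:1 ⇒ n(ZnS) = 4.1285 mol.
Mass of ZnS = 4.1285 × 97.44 = 402.28 g.

402.3 g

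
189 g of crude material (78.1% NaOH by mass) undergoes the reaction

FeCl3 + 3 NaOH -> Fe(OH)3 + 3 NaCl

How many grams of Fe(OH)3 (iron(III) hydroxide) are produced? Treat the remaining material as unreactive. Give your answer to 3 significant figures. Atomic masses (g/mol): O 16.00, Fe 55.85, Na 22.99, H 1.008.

131 g

Mass of pure NaOH = 189 g × 0.781 = 147.6 g.
M(NaOH) = 22.99 + 16.00 + 1.008 = 39.998 g/mol.
M(Fe(OH)3) = 55.85 + 3(16.00) + 3(1.008) = 106.874 g/mol.
n(NaOH) = 147.6 g / 39.998 g/mol = 3.690 mol.
From the equation the NaOH:Fe(OH)3 mole ratio is 3:1, so n(Fe(OH)3) = 3.690 × 1/3 = 1.230 mol.
Mass of Fe(OH)3 = 1.230 mol × 106.874 g/mol = 131.5 g.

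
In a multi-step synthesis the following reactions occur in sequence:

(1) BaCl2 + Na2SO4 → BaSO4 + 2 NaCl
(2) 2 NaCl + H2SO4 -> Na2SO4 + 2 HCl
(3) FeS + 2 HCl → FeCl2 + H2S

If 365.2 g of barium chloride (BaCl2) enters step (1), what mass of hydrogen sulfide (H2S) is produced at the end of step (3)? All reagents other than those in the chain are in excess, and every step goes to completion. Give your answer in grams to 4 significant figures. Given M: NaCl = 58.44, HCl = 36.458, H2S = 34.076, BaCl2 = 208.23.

59.76 g

n(BaCl2) = 365.2 / 208.23 = 1.7538 mol.
Reaction (1): BaCl2→NaCl ratio 1:2 ⇒ n(NaCl) = 3.5077 mol.
Reaction (2): NaCl→HCl ratio 2:2 ⇒ n(HCl) = 3.5077 mol.
Reaction (3): HCl→H2S ratio 2:1 ⇒ n(H2S) = 1.7538 mol.
Mass of H2S = 1.7538 × 34.076 = 59.764 g.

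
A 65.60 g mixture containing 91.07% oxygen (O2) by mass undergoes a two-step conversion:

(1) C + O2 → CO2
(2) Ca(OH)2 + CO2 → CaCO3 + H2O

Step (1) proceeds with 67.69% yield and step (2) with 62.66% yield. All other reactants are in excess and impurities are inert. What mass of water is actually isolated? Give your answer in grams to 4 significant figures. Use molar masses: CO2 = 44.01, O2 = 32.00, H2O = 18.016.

Pure O2 = 65.60 × 0.9107 = 59.742 g.
n(O2) = 59.742 / 32.00 = 1.8669 mol.
Step 1 (O2:CO2 = 1:1): theoretical n(CO2) = 1.8669 mol; at 67.69% yield, n(CO2) = 1.2637 mol.
Step 2 (CO2:H2O = 1:1): theoretical n(H2O) = 1.2637 mol, so theoretical mass = 1.2637 × 18.016 = 22.767 g.
At 62.66% yield, actual mass of H2O = 22.767 × 0.6266 = 14.266 g.

14.27 g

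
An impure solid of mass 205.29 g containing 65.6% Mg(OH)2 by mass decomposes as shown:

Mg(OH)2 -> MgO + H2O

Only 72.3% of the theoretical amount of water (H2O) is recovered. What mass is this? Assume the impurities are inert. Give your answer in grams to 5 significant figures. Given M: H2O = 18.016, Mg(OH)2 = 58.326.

Pure Mg(OH)2 available = 205.29 g × 0.656 = 134.670 g.
n(Mg(OH)2) = 134.670 g / 58.326 g/mol = 2.30892 mol.
From the equation the Mg(OH)2:H2O mole ratio is 1:1, so n(H2O) = 2.30892 × 1/1 = 2.30892 mol.
Mass of H2O = 2.30892 mol × 18.016 g/mol = 41.5976 g.
Actual mass collected = 41.5976 g × 0.723 = 30.0750 g.

30.075 g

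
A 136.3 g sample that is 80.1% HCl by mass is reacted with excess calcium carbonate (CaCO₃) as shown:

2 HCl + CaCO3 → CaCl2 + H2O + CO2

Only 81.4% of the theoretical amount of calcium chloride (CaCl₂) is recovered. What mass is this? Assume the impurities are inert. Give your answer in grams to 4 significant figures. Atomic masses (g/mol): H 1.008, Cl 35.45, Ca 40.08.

Pure HCl available = 136.3 g × 0.801 = 109.18 g.
M(HCl) = 1.008 + 35.45 = 36.458 g/mol.
M(CaCl2) = 40.08 + 2(35.45) = 110.98 g/mol.
n(HCl) = 109.18 g / 36.458 g/mol = 2.9946 mol.
From the equation the HCl:CaCl2 mole ratio is 2:1, so n(CaCl2) = 2.9946 × 1/2 = 1.4973 mol.
Mass of CaCl2 = 1.4973 mol × 110.98 g/mol = 166.17 g.
Actual mass collected = 166.17 g × 0.814 = 135.26 g.

135.3 g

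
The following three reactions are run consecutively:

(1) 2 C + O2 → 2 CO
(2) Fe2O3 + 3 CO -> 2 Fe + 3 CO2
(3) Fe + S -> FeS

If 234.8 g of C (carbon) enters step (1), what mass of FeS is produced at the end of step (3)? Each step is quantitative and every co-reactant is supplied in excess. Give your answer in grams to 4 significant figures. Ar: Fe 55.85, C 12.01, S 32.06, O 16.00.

M(C) = 12.01 g/mol.
M(FeS) = 55.85 + 32.06 = 87.91 g/mol.
n(C) = 234.8 / 12.01 = 19.550 mol.
Reaction (1): C→CO ratio 2:2 ⇒ n(CO) = 19.550 mol.
Reaction (2): CO→Fe ratio 3:2 ⇒ n(Fe) = 13.034 mol.
Reaction (3): Fe→FeS ratio 1:1 ⇒ n(FeS) = 13.034 mol.
Mass of FeS = 13.034 × 87.91 = 1145.8 g.

1146 g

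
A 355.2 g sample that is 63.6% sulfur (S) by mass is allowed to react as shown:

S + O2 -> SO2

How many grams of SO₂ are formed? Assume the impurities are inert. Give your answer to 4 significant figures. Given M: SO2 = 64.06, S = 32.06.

Mass of pure S = 355.2 g × 0.636 = 225.91 g.
n(S) = 225.91 g / 32.06 g/mol = 7.0464 mol.
From the equation the S:SO2 mole ratio is 1:1, so n(SO2) = 7.0464 × 1/1 = 7.0464 mol.
Mass of SO2 = 7.0464 mol × 64.06 g/mol = 451.39 g.

451.4 g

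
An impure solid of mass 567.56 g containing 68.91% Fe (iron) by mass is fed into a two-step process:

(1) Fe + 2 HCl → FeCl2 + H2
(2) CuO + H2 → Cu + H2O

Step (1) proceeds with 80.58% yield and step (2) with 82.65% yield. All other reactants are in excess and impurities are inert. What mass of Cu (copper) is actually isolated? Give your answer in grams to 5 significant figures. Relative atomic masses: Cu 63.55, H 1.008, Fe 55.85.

Pure Fe = 567.56 × 0.6891 = 391.106 g.
M(Fe) = 55.85 g/mol.
M(Cu) = 63.55 g/mol.
n(Fe) = 391.106 / 55.85 = 7.00279 mol.
Step 1 (Fe:H2 = 1:1): theoretical n(H2) = 7.00279 mol; at 80.58% yield, n(H2) = 5.64284 mol.
Step 2 (H2:Cu = 1:1): theoretical n(Cu) = 5.64284 mol, so theoretical mass = 5.64284 × 63.55 = 358.603 g.
At 82.65% yield, actual mass of Cu = 358.603 × 0.8265 = 296.385 g.

296.39 g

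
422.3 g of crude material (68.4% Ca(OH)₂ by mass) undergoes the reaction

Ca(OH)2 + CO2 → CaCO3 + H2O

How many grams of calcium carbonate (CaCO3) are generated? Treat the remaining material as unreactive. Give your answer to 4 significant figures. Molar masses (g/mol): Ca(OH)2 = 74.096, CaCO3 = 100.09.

Mass of pure Ca(OH)2 = 422.3 g × 0.684 = 288.85 g.
n(Ca(OH)2) = 288.85 g / 74.096 g/mol = 3.8984 mol.
From the equation the Ca(OH)2:CaCO3 mole ratio is 1:1, so n(CaCO3) = 3.8984 × 1/1 = 3.8984 mol.
Mass of CaCO3 = 3.8984 mol × 100.09 g/mol = 390.19 g.

390.2 g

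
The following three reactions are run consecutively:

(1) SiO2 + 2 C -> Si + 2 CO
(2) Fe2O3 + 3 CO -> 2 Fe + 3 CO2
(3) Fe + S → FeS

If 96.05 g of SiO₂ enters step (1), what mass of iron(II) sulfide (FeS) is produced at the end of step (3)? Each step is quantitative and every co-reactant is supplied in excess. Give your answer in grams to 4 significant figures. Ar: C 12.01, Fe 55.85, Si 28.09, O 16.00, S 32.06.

187.4 g

M(SiO2) = 28.09 + 2(16.00) = 60.09 g/mol.
M(FeS) = 55.85 + 32.06 = 87.91 g/mol.
n(SiO2) = 96.05 / 60.09 = 1.5984 mol.
Reaction (1): SiO2→CO ratio 1:2 ⇒ n(CO) = 3.1969 mol.
Reaction (2): CO→Fe ratio 3:2 ⇒ n(Fe) = 2.1312 mol.
Reaction (3): Fe→FeS ratio 1:1 ⇒ n(FeS) = 2.1312 mol.
Mass of FeS = 2.1312 × 87.91 = 187.36 g.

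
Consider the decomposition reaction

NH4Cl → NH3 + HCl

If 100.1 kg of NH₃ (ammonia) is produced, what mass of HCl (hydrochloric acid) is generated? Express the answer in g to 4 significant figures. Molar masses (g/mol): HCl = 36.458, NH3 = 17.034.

214200 g

Convert: 100.1 kg = 100100 g.
n(NH3) = 100100 g / 17.034 g/mol = 5876.5 mol.
From the equation the NH3:HCl mole ratio is 1:1, so n(HCl) = 5876.5 × 1/1 = 5876.5 mol.
Mass of HCl = 5876.5 mol × 36.458 g/mol = 214240 g.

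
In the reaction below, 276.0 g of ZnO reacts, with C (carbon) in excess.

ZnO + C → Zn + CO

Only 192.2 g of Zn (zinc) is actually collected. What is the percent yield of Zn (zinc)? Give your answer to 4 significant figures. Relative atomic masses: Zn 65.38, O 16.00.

M(ZnO) = 65.38 + 16.00 = 81.38 g/mol.
M(Zn) = 65.38 g/mol.
n(ZnO) = 276.00 g / 81.38 g/mol = 3.3915 mol.
From the equation the ZnO:Zn mole ratio is 1:1, so n(Zn) = 3.3915 × 1/1 = 3.3915 mol.
Mass of Zn = 3.3915 mol × 65.38 g/mol = 221.74 g.
This is the theoretical yield. Percent yield = 192.2 g / 221.74 g × 100% = 86.680%.

86.68 %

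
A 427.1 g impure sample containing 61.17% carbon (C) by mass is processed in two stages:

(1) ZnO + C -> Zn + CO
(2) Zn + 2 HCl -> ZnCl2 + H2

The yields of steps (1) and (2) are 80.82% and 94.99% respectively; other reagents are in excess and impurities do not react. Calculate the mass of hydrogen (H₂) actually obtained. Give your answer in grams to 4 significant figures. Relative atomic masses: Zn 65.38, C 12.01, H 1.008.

Pure C = 427.1 × 0.6117 = 261.26 g.
M(C) = 12.01 g/mol.
M(H2) = 2(1.008) = 2.016 g/mol.
n(C) = 261.26 / 12.01 = 21.753 mol.
Step 1 (C:Zn = 1:1): theoretical n(Zn) = 21.753 mol; at 80.82% yield, n(Zn) = 17.581 mol.
Step 2 (Zn:H2 = 1:1): theoretical n(H2) = 17.581 mol, so theoretical mass = 17.581 × 2.016 = 35.443 g.
At 94.99% yield, actual mass of H2 = 35.443 × 0.9499 = 33.668 g.

33.67 g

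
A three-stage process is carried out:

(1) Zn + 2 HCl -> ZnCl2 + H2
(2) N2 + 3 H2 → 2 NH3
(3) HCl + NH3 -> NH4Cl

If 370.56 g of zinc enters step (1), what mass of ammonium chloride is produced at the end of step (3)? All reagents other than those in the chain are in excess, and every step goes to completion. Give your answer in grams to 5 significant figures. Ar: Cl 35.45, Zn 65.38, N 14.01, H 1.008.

202.12 g

M(Zn) = 65.38 g/mol.
M(NH4Cl) = 14.01 + 4(1.008) + 35.45 = 53.492 g/mol.
n(Zn) = 370.56 / 65.38 = 5.66779 mol.
Reaction (1): Zn→H2 ratio 1:1 ⇒ n(H2) = 5.66779 mol.
Reaction (2): H2→NH3 ratio 3:2 ⇒ n(NH3) = 3.77853 mol.
Reaction (3): NH3→NH4Cl ratio 1:1 ⇒ n(NH4Cl) = 3.77853 mol.
Mass of NH4Cl = 3.77853 × 53.492 = 202.121 g.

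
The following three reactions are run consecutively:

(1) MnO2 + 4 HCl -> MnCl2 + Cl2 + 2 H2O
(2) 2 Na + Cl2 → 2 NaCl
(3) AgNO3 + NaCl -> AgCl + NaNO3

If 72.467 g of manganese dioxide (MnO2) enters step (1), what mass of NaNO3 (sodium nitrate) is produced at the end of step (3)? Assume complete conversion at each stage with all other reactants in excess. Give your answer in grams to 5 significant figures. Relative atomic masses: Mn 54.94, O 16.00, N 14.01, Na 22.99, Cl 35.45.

M(MnO2) = 54.94 + 2(16.00) = 86.94 g/mol.
M(NaNO3) = 22.99 + 14.01 + 3(16.00) = 85.00 g/mol.
n(MnO2) = 72.467 / 86.94 = 0.833529 mol.
Reaction (1): MnO2→Cl2 ratio 1:1 ⇒ n(Cl2) = 0.833529 mol.
Reaction (2): Cl2→NaCl ratio 1:2 ⇒ n(NaCl) = 1.66706 mol.
Reaction (3): NaCl→NaNO3 ratio 1:1 ⇒ n(NaNO3) = 1.66706 mol.
Mass of NaNO3 = 1.66706 × 85.00 = 141.700 g.

141.70 g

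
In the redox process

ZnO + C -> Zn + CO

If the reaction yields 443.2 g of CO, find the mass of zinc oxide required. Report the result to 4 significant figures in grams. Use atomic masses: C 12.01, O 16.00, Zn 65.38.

1288 g

M(CO) = 12.01 + 16.00 = 28.01 g/mol.
M(ZnO) = 65.38 + 16.00 = 81.38 g/mol.
n(CO) = 443.20 g / 28.01 g/mol = 15.823 mol.
From the equation the CO:ZnO mole ratio is 1:1, so n(ZnO) = 15.823 × 1/1 = 15.823 mol.
Mass of ZnO = 15.823 mol × 81.38 g/mol = 1287.7 g.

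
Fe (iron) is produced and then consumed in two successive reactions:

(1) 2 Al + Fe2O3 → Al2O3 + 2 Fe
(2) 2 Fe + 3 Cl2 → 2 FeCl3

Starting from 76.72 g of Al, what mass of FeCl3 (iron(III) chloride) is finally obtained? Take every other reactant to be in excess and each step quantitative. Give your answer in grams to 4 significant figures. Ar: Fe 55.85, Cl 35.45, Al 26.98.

M(Al) = 26.98 g/mol.
M(FeCl3) = 55.85 + 3(35.45) = 162.20 g/mol.
n(Al) = 76.720 / 26.98 = 2.8436 mol.
Step 1 gives a 2:2 ratio of Al to Fe, so n(Fe) = 2.8436 mol.
In step 2 the Fe:FeCl3 ratio is 2:2, so n(FeCl3) = 2.8436 mol.
Mass of FeCl3 = 2.8436 × 162.20 = 461.23 g.

461.2 g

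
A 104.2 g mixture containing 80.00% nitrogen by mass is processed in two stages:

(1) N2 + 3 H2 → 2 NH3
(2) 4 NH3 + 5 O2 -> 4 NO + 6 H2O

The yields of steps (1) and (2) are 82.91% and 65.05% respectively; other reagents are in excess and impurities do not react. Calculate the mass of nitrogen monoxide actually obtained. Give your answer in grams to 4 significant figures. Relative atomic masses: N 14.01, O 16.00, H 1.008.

Pure N2 = 104.2 × 0.8000 = 83.360 g.
M(N2) = 2(14.01) = 28.02 g/mol.
M(NO) = 14.01 + 16.00 = 30.01 g/mol.
n(N2) = 83.360 / 28.02 = 2.9750 mol.
Step 1 (N2:NH3 = 1:2): theoretical n(NH3) = 5.9500 mol; at 82.91% yield, n(NH3) = 4.9332 mol.
Step 2 (NH3:NO = 4:4): theoretical n(NO) = 4.9332 mol, so theoretical mass = 4.9332 × 30.01 = 148.04 g.
At 65.05% yield, actual mass of NO = 148.04 × 0.6505 = 96.303 g.

96.30 g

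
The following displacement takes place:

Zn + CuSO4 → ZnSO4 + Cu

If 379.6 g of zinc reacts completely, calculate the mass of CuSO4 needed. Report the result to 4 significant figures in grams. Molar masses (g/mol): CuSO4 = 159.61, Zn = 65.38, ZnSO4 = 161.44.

n(Zn) = 379.60 g / 65.38 g/mol = 5.8061 mol.
From the equation the Zn:CuSO4 mole ratio is 1:1, so n(CuSO4) = 5.8061 × 1/1 = 5.8061 mol.
Mass of CuSO4 = 5.8061 mol × 159.61 g/mol = 926.70 g.

926.7 g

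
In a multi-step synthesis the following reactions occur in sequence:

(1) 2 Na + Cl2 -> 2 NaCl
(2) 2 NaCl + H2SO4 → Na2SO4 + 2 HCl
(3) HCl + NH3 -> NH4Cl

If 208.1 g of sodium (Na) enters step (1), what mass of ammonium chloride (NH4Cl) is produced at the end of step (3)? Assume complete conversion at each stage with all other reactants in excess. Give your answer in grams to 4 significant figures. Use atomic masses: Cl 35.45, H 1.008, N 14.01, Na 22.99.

484.2 g

M(Na) = 22.99 g/mol.
M(NH4Cl) = 14.01 + 4(1.008) + 35.45 = 53.492 g/mol.
n(Na) = 208.1 / 22.99 = 9.0518 mol.
Reaction (1): Na→NaCl ratio 2:2 ⇒ n(NaCl) = 9.0518 mol.
Reaction (2): NaCl→HCl ratio 2:2 ⇒ n(HCl) = 9.0518 mol.
Reaction (3): HCl→NH4Cl ratio 1:1 ⇒ n(NH4Cl) = 9.0518 mol.
Mass of NH4Cl = 9.0518 × 53.492 = 484.20 g.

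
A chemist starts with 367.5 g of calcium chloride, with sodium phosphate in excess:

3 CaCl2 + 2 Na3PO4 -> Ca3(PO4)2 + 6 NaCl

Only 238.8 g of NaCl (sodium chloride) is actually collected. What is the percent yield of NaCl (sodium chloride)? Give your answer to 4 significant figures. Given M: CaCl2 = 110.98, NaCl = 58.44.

61.70 %

n(CaCl2) = 367.50 g / 110.98 g/mol = 3.3114 mol.
From the equation the CaCl2:NaCl mole ratio is 3:6, so n(NaCl) = 3.3114 × 6/3 = 6.6228 mol.
Mass of NaCl = 6.6228 mol × 58.44 g/mol = 387.04 g.
This is the theoretical yield. Percent yield = 238.8 g / 387.04 g × 100% = 61.699%.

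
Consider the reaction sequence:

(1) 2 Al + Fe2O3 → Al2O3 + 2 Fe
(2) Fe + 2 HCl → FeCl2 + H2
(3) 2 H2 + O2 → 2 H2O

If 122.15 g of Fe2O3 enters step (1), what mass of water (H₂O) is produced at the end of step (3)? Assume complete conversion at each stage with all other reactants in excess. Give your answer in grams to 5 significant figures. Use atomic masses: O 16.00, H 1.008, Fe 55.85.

M(Fe2O3) = 2(55.85) + 3(16.00) = 159.70 g/mol.
M(H2O) = 2(1.008) + 16.00 = 18.016 g/mol.
n(Fe2O3) = 122.15 / 159.70 = 0.764872 mol.
Reaction (1): Fe2O3→Fe ratio 1:2 ⇒ n(Fe) = 1.52974 mol.
Reaction (2): Fe→H2 ratio 1:1 ⇒ n(H2) = 1.52974 mol.
Reaction (3): H2→H2O ratio 2:2 ⇒ n(H2O) = 1.52974 mol.
Mass of H2O = 1.52974 × 18.016 = 27.5599 g.

27.560 g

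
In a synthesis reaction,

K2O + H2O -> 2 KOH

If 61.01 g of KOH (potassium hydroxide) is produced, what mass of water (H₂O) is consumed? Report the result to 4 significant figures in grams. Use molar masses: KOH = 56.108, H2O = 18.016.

n(KOH) = 61.010 g / 56.108 g/mol = 1.0874 mol.
From the equation the KOH:H2O mole ratio is 2:1, so n(H2O) = 1.0874 × 1/2 = 0.54368 mol.
Mass of H2O = 0.54368 mol × 18.016 g/mol = 9.7950 g.

9.795 g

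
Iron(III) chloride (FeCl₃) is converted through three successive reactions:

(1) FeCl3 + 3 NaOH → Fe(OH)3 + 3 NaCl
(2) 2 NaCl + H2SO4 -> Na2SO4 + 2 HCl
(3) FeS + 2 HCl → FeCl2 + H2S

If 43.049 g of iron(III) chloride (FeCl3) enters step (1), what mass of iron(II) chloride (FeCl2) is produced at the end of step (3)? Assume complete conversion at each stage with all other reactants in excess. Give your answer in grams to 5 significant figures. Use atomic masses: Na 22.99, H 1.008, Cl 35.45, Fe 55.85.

50.460 g

M(FeCl3) = 55.85 + 3(35.45) = 162.20 g/mol.
M(FeCl2) = 55.85 + 2(35.45) = 126.75 g/mol.
n(FeCl3) = 43.049 / 162.20 = 0.265407 mol.
Reaction (1): FeCl3→NaCl ratio 1:3 ⇒ n(NaCl) = 0.796221 mol.
Reaction (2): NaCl→HCl ratio 2:2 ⇒ n(HCl) = 0.796221 mol.
Reaction (3): HCl→FeCl2 ratio 2:1 ⇒ n(FeCl2) = 0.398110 mol.
Mass of FeCl2 = 0.398110 × 126.75 = 50.4605 g.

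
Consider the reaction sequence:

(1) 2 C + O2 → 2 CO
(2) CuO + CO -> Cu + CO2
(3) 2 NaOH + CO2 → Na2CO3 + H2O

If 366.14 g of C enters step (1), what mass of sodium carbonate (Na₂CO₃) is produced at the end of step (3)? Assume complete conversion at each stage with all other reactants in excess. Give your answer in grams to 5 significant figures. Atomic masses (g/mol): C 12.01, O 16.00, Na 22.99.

M(C) = 12.01 g/mol.
M(Na2CO3) = 2(22.99) + 12.01 + 3(16.00) = 105.99 g/mol.
n(C) = 366.14 / 12.01 = 30.4863 mol.
Reaction (1): C→CO ratio 2:2 ⇒ n(CO) = 30.4863 mol.
Reaction (2): CO→CO2 ratio 1:1 ⇒ n(CO2) = 30.4863 mol.
Reaction (3): CO2→Na2CO3 ratio 1:1 ⇒ n(Na2CO3) = 30.4863 mol.
Mass of Na2CO3 = 30.4863 × 105.99 = 3231.24 g.

3231.2 g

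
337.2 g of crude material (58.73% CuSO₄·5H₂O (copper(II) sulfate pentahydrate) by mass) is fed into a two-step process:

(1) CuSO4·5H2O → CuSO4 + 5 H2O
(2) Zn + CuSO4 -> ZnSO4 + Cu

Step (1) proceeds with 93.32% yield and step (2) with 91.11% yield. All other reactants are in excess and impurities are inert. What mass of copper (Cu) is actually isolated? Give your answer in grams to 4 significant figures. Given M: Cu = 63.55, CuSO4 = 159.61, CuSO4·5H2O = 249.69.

42.86 g

Pure CuSO4·5H2O = 337.2 × 0.5873 = 198.04 g.
n(CuSO4·5H2O) = 198.04 / 249.69 = 0.79313 mol.
Step 1 (CuSO4·5H2O:CuSO4 = 1:1): theoretical n(CuSO4) = 0.79313 mol; at 93.32% yield, n(CuSO4) = 0.74015 mol.
Step 2 (CuSO4:Cu = 1:1): theoretical n(Cu) = 0.74015 mol, so theoretical mass = 0.74015 × 63.55 = 47.037 g.
At 91.11% yield, actual mass of Cu = 47.037 × 0.9111 = 42.855 g.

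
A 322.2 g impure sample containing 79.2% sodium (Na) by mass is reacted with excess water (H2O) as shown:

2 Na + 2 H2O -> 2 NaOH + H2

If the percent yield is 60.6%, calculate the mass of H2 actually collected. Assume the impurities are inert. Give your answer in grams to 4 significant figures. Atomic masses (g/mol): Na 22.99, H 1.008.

Pure Na available = 322.2 g × 0.792 = 255.18 g.
M(Na) = 22.99 g/mol.
M(H2) = 2(1.008) = 2.016 g/mol.
n(Na) = 255.18 g / 22.99 g/mol = 11.100 mol.
From the equation the Na:H2 mole ratio is 2:1, so n(H2) = 11.100 × 1/2 = 5.5499 mol.
Mass of H2 = 5.5499 mol × 2.016 g/mol = 11.189 g.
Actual mass collected = 11.189 g × 0.606 = 6.7802 g.

6.780 g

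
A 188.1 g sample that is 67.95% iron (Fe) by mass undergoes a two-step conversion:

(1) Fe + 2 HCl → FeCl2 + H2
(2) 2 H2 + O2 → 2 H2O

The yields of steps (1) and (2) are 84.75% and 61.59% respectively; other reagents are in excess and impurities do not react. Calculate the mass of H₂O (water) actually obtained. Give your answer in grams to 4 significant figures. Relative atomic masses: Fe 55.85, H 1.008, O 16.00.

21.52 g

Pure Fe = 188.1 × 0.6795 = 127.81 g.
M(Fe) = 55.85 g/mol.
M(H2O) = 2(1.008) + 16.00 = 18.016 g/mol.
n(Fe) = 127.81 / 55.85 = 2.2885 mol.
Step 1 (Fe:H2 = 1:1): theoretical n(H2) = 2.2885 mol; at 84.75% yield, n(H2) = 1.9395 mol.
Step 2 (H2:H2O = 2:2): theoretical n(H2O) = 1.9395 mol, so theoretical mass = 1.9395 × 18.016 = 34.942 g.
At 61.59% yield, actual mass of H2O = 34.942 × 0.6159 = 21.521 g.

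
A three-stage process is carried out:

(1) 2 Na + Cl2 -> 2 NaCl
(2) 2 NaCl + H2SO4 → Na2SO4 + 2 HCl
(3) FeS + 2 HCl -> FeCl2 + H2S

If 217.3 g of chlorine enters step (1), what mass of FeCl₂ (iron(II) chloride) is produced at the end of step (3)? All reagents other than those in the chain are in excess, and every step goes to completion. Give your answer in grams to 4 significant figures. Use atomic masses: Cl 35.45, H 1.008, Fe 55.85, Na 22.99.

388.5 g

M(Cl2) = 2(35.45) = 70.90 g/mol.
M(FeCl2) = 55.85 + 2(35.45) = 126.75 g/mol.
n(Cl2) = 217.3 / 70.90 = 3.0649 mol.
Reaction (1): Cl2→NaCl ratio 1:2 ⇒ n(NaCl) = 6.1298 mol.
Reaction (2): NaCl→HCl ratio 2:2 ⇒ n(HCl) = 6.1298 mol.
Reaction (3): HCl→FeCl2 ratio 2:1 ⇒ n(FeCl2) = 3.0649 mol.
Mass of FeCl2 = 3.0649 × 126.75 = 388.47 g.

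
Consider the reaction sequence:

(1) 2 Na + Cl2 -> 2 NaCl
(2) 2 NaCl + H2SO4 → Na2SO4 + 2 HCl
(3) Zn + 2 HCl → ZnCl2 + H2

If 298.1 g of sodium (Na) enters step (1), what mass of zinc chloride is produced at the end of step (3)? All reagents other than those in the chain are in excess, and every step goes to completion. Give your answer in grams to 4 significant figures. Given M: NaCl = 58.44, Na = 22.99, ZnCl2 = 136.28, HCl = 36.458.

n(Na) = 298.1 / 22.99 = 12.967 mol.
Reaction (1): Na→NaCl ratio 2:2 ⇒ n(NaCl) = 12.967 mol.
Reaction (2): NaCl→HCl ratio 2:2 ⇒ n(HCl) = 12.967 mol.
Reaction (3): HCl→ZnCl2 ratio 2:1 ⇒ n(ZnCl2) = 6.4833 mol.
Mass of ZnCl2 = 6.4833 × 136.28 = 883.54 g.

883.5 g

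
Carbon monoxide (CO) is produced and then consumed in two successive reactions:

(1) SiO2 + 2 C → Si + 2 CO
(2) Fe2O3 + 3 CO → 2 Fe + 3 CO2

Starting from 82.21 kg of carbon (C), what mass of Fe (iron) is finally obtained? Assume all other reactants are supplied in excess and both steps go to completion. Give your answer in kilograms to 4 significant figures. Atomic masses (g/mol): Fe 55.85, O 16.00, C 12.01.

254.9 kg

M(C) = 12.01 g/mol.
M(Fe) = 55.85 g/mol.
82.21 kg = 82210 g.
n(C) = 82210 / 12.01 = 6845.1 mol.
Step 1 gives a 2:2 ratio of C to CO, so n(CO) = 6845.1 mol.
In step 2 the CO:Fe ratio is 3:2, so n(Fe) = 4563.4 mol.
Mass of Fe = 4563.4 × 55.85 = 254870 g = 254.9 kg.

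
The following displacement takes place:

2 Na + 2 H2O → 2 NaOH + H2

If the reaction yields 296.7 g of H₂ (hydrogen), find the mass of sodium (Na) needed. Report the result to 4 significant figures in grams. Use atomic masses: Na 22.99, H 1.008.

6767 g

M(H2) = 2(1.008) = 2.016 g/mol.
M(Na) = 22.99 g/mol.
n(H2) = 296.70 g / 2.016 g/mol = 147.17 mol.
From the equation the H2:Na mole ratio is 1:2, so n(Na) = 147.17 × 2/1 = 294.35 mol.
Mass of Na = 294.35 mol × 22.99 g/mol = 6767.0 g.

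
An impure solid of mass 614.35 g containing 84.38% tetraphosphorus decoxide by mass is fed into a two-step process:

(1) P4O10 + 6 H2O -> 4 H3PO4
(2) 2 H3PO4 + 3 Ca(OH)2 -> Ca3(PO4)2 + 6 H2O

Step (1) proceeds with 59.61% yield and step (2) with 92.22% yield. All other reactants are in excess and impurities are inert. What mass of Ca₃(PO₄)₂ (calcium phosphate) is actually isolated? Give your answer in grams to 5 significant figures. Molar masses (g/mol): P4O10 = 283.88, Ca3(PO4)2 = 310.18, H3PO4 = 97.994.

Pure P4O10 = 614.35 × 0.8438 = 518.389 g.
n(P4O10) = 518.389 / 283.88 = 1.82608 mol.
Step 1 (P4O10:H3PO4 = 1:4): theoretical n(H3PO4) = 7.30433 mol; at 59.61% yield, n(H3PO4) = 4.35411 mol.
Step 2 (H3PO4:Ca3(PO4)2 = 2:1): theoretical n(Ca3(PO4)2) = 2.17706 mol, so theoretical mass = 2.17706 × 310.18 = 675.279 g.
At 92.22% yield, actual mass of Ca3(PO4)2 = 675.279 × 0.9222 = 622.743 g.

622.74 g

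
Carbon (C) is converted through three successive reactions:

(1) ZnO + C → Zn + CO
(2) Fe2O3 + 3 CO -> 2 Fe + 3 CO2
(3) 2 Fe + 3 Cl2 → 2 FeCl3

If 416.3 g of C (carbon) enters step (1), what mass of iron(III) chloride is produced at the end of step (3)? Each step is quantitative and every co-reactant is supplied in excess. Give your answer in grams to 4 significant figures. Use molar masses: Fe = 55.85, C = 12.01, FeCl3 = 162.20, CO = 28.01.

n(C) = 416.3 / 12.01 = 34.663 mol.
Reaction (1): C→CO ratio 1:1 ⇒ n(CO) = 34.663 mol.
Reaction (2): CO→Fe ratio 3:2 ⇒ n(Fe) = 23.109 mol.
Reaction (3): Fe→FeCl3 ratio 2:2 ⇒ n(FeCl3) = 23.109 mol.
Mass of FeCl3 = 23.109 × 162.20 = 3748.2 g.

3748 g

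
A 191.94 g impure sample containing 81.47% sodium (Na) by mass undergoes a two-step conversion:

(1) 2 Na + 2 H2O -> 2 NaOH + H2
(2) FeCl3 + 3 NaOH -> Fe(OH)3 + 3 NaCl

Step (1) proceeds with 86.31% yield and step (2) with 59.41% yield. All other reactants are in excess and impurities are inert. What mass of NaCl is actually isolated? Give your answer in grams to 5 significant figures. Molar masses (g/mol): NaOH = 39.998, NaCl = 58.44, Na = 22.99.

Pure Na = 191.94 × 0.8147 = 156.374 g.
n(Na) = 156.374 / 22.99 = 6.80181 mol.
Step 1 (Na:NaOH = 2:2): theoretical n(NaOH) = 6.80181 mol; at 86.31% yield, n(NaOH) = 5.87064 mol.
Step 2 (NaOH:NaCl = 3:3): theoretical n(NaCl) = 5.87064 mol, so theoretical mass = 5.87064 × 58.44 = 343.080 g.
At 59.41% yield, actual mass of NaCl = 343.080 × 0.5941 = 203.824 g.

203.82 g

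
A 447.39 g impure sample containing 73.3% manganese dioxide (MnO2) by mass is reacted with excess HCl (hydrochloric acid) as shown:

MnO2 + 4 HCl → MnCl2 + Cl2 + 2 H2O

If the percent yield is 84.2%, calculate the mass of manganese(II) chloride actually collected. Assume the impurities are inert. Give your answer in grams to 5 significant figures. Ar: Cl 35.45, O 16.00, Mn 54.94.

Pure MnO2 available = 447.39 g × 0.733 = 327.937 g.
M(MnO2) = 54.94 + 2(16.00) = 86.94 g/mol.
M(MnCl2) = 54.94 + 2(35.45) = 125.84 g/mol.
n(MnO2) = 327.937 g / 86.94 g/mol = 3.77199 mol.
From the equation the MnO2:MnCl2 mole ratio is 1:1, so n(MnCl2) = 3.77199 × 1/1 = 3.77199 mol.
Mass of MnCl2 = 3.77199 mol × 125.84 g/mol = 474.667 g.
Actual mass collected = 474.667 g × 0.842 = 399.670 g.

399.67 g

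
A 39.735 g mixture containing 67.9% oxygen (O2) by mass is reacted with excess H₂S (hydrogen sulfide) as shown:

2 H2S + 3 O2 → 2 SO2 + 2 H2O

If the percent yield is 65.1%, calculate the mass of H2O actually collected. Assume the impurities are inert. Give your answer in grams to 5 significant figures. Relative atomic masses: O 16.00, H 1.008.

6.5924 g

Pure O2 available = 39.735 g × 0.679 = 26.9801 g.
M(O2) = 2(16.00) = 32.00 g/mol.
M(H2O) = 2(1.008) + 16.00 = 18.016 g/mol.
n(O2) = 26.9801 g / 32.00 g/mol = 0.843127 mol.
From the equation the O2:H2O mole ratio is 3:2, so n(H2O) = 0.843127 × 2/3 = 0.562085 mol.
Mass of H2O = 0.562085 mol × 18.016 g/mol = 10.1265 g.
Actual mass collected = 10.1265 g × 0.651 = 6.59236 g.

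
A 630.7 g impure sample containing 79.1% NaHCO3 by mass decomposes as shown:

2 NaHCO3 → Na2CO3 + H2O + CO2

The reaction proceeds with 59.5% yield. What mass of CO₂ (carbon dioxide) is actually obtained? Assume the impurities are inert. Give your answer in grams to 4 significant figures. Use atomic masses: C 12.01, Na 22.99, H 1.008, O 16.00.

77.75 g

Pure NaHCO3 available = 630.7 g × 0.791 = 498.88 g.
M(NaHCO3) = 22.99 + 1.008 + 12.01 + 3(16.00) = 84.008 g/mol.
M(CO2) = 12.01 + 2(16.00) = 44.01 g/mol.
n(NaHCO3) = 498.88 g / 84.008 g/mol = 5.9385 mol.
From the equation the NaHCO3:CO2 mole ratio is 2:1, so n(CO2) = 5.9385 × 1/2 = 2.9693 mol.
Mass of CO2 = 2.9693 mol × 44.01 g/mol = 130.68 g.
Actual mass collected = 130.68 g × 0.595 = 77.753 g.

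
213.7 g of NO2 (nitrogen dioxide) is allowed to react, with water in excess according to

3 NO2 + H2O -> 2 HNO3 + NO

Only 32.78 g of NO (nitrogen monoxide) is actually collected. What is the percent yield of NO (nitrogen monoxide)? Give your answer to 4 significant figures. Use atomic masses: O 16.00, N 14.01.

M(NO2) = 14.01 + 2(16.00) = 46.01 g/mol.
M(NO) = 14.01 + 16.00 = 30.01 g/mol.
n(NO2) = 213.70 g / 46.01 g/mol = 4.6446 mol.
From the equation the NO2:NO mole ratio is 3:1, so n(NO) = 4.6446 × 1/3 = 1.5482 mol.
Mass of NO = 1.5482 mol × 30.01 g/mol = 46.462 g.
This is the theoretical yield. Percent yield = 32.78 g / 46.462 g × 100% = 70.552%.

70.55 %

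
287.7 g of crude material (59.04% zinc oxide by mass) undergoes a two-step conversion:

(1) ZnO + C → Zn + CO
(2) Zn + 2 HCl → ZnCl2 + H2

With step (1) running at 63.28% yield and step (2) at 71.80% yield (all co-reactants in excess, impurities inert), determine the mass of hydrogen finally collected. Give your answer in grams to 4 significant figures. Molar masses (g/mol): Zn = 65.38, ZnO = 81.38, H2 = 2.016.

Pure ZnO = 287.7 × 0.5904 = 169.86 g.
n(ZnO) = 169.86 / 81.38 = 2.0872 mol.
Step 1 (ZnO:Zn = 1:1): theoretical n(Zn) = 2.0872 mol; at 63.28% yield, n(Zn) = 1.3208 mol.
Step 2 (Zn:H2 = 1:1): theoretical n(H2) = 1.3208 mol, so theoretical mass = 1.3208 × 2.016 = 2.6627 g.
At 71.80% yield, actual mass of H2 = 2.6627 × 0.7180 = 1.9118 g.

1.912 g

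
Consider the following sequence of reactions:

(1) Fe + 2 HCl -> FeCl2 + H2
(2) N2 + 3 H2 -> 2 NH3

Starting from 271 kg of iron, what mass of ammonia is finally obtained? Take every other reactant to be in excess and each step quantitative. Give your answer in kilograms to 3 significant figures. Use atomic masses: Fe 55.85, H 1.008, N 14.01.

M(Fe) = 55.85 g/mol.
M(NH3) = 14.01 + 3(1.008) = 17.034 g/mol.
271 kg = 271000 g.
n(Fe) = 271000 / 55.85 = 4852 mol.
Step 1 gives a 1:1 ratio of Fe to H2, so n(H2) = 4852 mol.
In step 2 the H2:NH3 ratio is 3:2, so n(NH3) = 3235 mol.
Mass of NH3 = 3235 × 17.034 = 55100 g = 55.1 kg.

55.1 kg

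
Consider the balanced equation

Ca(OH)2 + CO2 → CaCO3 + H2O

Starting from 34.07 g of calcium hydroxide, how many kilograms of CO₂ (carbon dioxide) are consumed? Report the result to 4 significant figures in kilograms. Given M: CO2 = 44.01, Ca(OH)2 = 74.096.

n(Ca(OH)2) = 34.070 g / 74.096 g/mol = 0.45981 mol.
From the equation the Ca(OH)2:CO2 mole ratio is 1:1, so n(CO2) = 0.45981 × 1/1 = 0.45981 mol.
Mass of CO2 = 0.45981 mol × 44.01 g/mol = 20.236 g.
Converting to kg: 20.236 g = 0.02024 kg.

0.02024 kg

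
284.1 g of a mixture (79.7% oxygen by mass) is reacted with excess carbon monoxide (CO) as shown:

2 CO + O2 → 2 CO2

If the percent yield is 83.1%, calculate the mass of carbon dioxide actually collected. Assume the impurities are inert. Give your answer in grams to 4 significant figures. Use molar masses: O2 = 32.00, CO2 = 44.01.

Pure O2 available = 284.1 g × 0.797 = 226.43 g.
n(O2) = 226.43 g / 32.00 g/mol = 7.0759 mol.
From the equation the O2:CO2 mole ratio is 1:2, so n(CO2) = 7.0759 × 2/1 = 14.152 mol.
Mass of CO2 = 14.152 mol × 44.01 g/mol = 622.82 g.
Actual mass collected = 622.82 g × 0.831 = 517.56 g.

517.6 g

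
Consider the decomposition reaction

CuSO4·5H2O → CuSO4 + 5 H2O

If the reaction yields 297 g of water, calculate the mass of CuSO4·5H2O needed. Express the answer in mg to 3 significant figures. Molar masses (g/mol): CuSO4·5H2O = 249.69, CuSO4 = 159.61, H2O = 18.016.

823000 mg

n(H2O) = 297.0 g / 18.016 g/mol = 16.49 mol.
From the equation the H2O:CuSO4·5H2O mole ratio is 5:1, so n(CuSO4·5H2O) = 16.49 × 1/5 = 3.297 mol.
Mass of CuSO4·5H2O = 3.297 mol × 249.69 g/mol = 823.2 g.
Converting to mg: 823.2 g = 823000 mg.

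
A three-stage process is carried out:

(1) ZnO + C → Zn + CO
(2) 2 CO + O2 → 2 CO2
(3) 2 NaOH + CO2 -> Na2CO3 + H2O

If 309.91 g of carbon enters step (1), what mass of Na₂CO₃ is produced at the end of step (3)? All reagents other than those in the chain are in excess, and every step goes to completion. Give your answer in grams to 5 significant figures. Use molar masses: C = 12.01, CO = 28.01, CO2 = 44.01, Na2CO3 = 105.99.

2735.0 g

n(C) = 309.91 / 12.01 = 25.8043 mol.
Reaction (1): C→CO ratio 1:1 ⇒ n(CO) = 25.8043 mol.
Reaction (2): CO→CO2 ratio 2:2 ⇒ n(CO2) = 25.8043 mol.
Reaction (3): CO2→Na2CO3 ratio 1:1 ⇒ n(Na2CO3) = 25.8043 mol.
Mass of Na2CO3 = 25.8043 × 105.99 = 2735.00 g.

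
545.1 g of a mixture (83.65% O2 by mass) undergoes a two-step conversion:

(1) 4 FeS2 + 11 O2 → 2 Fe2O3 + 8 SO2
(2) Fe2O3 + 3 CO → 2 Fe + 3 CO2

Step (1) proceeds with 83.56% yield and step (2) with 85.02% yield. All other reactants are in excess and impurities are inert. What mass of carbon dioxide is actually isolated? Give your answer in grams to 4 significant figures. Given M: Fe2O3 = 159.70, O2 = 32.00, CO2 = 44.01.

243.0 g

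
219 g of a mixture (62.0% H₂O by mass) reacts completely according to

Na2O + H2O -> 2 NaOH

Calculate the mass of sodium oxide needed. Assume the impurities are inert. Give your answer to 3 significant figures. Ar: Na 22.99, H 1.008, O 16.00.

Mass of pure H2O = 219 g × 0.620 = 135.8 g.
M(H2O) = 2(1.008) + 16.00 = 18.016 g/mol.
M(Na2O) = 2(22.99) + 16.00 = 61.98 g/mol.
n(H2O) = 135.8 g / 18.016 g/mol = 7.537 mol.
From the equation the H2O:Na2O mole ratio is 1:1, so n(Na2O) = 7.537 × 1/1 = 7.537 mol.
Mass of Na2O = 7.537 mol × 61.98 g/mol = 467.1 g.

467 g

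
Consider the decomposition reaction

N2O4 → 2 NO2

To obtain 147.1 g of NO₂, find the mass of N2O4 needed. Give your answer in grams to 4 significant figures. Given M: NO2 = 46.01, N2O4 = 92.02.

n(NO2) = 147.10 g / 46.01 g/mol = 3.1971 mol.
From the equation the NO2:N2O4 mole ratio is 2:1, so n(N2O4) = 3.1971 × 1/2 = 1.5986 mol.
Mass of N2O4 = 1.5986 mol × 92.02 g/mol = 147.10 g.

147.1 g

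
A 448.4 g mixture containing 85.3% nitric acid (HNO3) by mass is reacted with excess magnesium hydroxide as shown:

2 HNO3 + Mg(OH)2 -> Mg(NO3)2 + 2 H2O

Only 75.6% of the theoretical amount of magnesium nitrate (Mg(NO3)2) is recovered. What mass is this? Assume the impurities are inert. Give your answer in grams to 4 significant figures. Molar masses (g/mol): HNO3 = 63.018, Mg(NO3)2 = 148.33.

Pure HNO3 available = 448.4 g × 0.853 = 382.49 g.
n(HNO3) = 382.49 g / 63.018 g/mol = 6.0695 mol.
From the equation the HNO3:Mg(NO3)2 mole ratio is 2:1, so n(Mg(NO3)2) = 6.0695 × 1/2 = 3.0347 mol.
Mass of Mg(NO3)2 = 3.0347 mol × 148.33 g/mol = 450.14 g.
Actual mass collected = 450.14 g × 0.756 = 340.31 g.

340.3 g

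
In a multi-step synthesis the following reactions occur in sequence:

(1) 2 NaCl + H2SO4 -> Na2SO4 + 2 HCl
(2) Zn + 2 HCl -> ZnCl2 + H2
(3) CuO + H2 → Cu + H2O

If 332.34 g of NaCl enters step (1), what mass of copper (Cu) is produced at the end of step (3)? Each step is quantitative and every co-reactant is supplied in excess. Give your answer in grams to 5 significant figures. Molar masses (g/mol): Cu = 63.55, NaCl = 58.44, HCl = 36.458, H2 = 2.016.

180.70 g

n(NaCl) = 332.34 / 58.44 = 5.68686 mol.
Reaction (1): NaCl→HCl ratio 2:2 ⇒ n(HCl) = 5.68686 mol.
Reaction (2): HCl→H2 ratio 2:1 ⇒ n(H2) = 2.84343 mol.
Reaction (3): H2→Cu ratio 1:1 ⇒ n(Cu) = 2.84343 mol.
Mass of Cu = 2.84343 × 63.55 = 180.700 g.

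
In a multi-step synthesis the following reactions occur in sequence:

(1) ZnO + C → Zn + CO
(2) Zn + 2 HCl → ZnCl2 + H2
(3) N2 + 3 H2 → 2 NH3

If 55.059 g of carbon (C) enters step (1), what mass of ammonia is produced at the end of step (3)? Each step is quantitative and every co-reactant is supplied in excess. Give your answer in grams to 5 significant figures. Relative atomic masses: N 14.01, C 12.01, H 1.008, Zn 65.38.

52.061 g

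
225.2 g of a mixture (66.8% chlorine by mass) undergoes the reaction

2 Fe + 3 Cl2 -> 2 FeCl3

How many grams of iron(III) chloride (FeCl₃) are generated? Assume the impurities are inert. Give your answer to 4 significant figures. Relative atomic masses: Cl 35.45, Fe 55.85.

Mass of pure Cl2 = 225.2 g × 0.668 = 150.43 g.
M(Cl2) = 2(35.45) = 70.90 g/mol.
M(FeCl3) = 55.85 + 3(35.45) = 162.20 g/mol.
n(Cl2) = 150.43 g / 70.90 g/mol = 2.1218 mol.
From the equation the Cl2:FeCl3 mole ratio is 3:2, so n(FeCl3) = 2.1218 × 2/3 = 1.4145 mol.
Mass of FeCl3 = 1.4145 mol × 162.20 g/mol = 229.43 g.

229.4 g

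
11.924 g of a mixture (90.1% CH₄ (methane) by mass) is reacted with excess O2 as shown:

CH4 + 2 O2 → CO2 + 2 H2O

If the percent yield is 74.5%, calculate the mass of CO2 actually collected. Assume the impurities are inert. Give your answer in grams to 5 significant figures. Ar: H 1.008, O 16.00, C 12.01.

21.958 g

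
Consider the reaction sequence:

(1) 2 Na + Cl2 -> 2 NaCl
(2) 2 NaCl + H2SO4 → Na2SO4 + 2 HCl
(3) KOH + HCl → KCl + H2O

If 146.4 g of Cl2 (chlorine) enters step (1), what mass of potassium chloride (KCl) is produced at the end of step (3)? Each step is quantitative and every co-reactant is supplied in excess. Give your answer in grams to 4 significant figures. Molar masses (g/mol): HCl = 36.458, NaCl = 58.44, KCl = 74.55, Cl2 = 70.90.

n(Cl2) = 146.4 / 70.90 = 2.0649 mol.
Reaction (1): Cl2→NaCl ratio 1:2 ⇒ n(NaCl) = 4.1298 mol.
Reaction (2): NaCl→HCl ratio 2:2 ⇒ n(HCl) = 4.1298 mol.
Reaction (3): HCl→KCl ratio 1:1 ⇒ n(KCl) = 4.1298 mol.
Mass of KCl = 4.1298 × 74.55 = 307.87 g.

307.9 g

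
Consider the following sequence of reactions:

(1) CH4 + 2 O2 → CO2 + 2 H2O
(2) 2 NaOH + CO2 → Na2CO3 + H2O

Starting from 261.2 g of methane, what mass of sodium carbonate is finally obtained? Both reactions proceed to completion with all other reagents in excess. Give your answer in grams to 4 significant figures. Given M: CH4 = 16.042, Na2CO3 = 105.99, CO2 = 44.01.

1726 g

n(CH4) = 261.20 / 16.042 = 16.282 mol.
Step 1 gives a 1:1 ratio of CH4 to CO2, so n(CO2) = 16.282 mol.
In step 2 the CO2:Na2CO3 ratio is 1:1, so n(Na2CO3) = 16.282 mol.
Mass of Na2CO3 = 16.282 × 105.99 = 1725.8 g.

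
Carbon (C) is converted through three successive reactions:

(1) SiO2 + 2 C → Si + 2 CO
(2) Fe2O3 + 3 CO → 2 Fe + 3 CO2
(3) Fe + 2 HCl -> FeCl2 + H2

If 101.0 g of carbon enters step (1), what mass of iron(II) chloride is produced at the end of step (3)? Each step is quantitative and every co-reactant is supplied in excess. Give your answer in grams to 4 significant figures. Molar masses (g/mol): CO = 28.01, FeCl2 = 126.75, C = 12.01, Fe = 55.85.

710.6 g

n(C) = 101.0 / 12.01 = 8.4097 mol.
Reaction (1): C→CO ratio 2:2 ⇒ n(CO) = 8.4097 mol.
Reaction (2): CO→Fe ratio 3:2 ⇒ n(Fe) = 5.6064 mol.
Reaction (3): Fe→FeCl2 ratio 1:1 ⇒ n(FeCl2) = 5.6064 mol.
Mass of FeCl2 = 5.6064 × 126.75 = 710.62 g.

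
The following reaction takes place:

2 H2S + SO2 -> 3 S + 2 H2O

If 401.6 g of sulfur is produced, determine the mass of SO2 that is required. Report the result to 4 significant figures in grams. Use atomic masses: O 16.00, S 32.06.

267.5 g

M(S) = 32.06 g/mol.
M(SO2) = 32.06 + 2(16.00) = 64.06 g/mol.
n(S) = 401.60 g / 32.06 g/mol = 12.527 mol.
From the equation the S:SO2 mole ratio is 3:1, so n(SO2) = 12.527 × 1/3 = 4.1755 mol.
Mass of SO2 = 4.1755 mol × 64.06 g/mol = 267.48 g.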